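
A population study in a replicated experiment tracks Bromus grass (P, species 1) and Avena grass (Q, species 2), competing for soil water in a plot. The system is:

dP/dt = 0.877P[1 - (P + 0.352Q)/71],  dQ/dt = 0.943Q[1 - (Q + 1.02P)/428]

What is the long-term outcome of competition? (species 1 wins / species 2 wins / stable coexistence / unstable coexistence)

species 2 excludes species 1

Compare the nullcline intercepts: K1/α12 = 71/0.352 = 202 < K2 = 428; K2/α21 = 428/1.02 = 420 > K1 = 71.
Since the inequalities point opposite ways, species 2 can invade but species 1 cannot.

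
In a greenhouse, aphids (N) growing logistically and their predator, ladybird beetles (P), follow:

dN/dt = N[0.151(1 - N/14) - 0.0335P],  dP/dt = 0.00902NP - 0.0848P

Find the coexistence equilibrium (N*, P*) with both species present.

From dP/dt = 0 with P > 0: 0.00902N* = 0.0848, so N* = 9.4.
Substitute into dN/dt = 0: 0.151(1 - 9.4/14) = 0.0335P*.
The bracket is 0.328, giving P* = 0.0496/0.0335 = 1.48.

N* ≈ 9.4, P* ≈ 1.48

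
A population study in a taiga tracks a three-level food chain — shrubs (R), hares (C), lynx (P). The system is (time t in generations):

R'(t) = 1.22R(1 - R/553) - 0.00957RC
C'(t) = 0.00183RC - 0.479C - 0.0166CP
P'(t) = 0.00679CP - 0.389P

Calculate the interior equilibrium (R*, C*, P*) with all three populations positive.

R* ≈ 304, C* ≈ 57.3, P* ≈ 4.71

From dP/dt = 0: 0.00679C* = 0.389, so C* = 57.3.
From dR/dt = 0: 1.22(1 - R*/553) = 0.00957·57.3, giving R* = 553·(1 - 0.449) = 304.
From dC/dt = 0: 0.00183·304 - 0.479 = 0.0166P*, so P* = 0.0782/0.0166 = 4.71.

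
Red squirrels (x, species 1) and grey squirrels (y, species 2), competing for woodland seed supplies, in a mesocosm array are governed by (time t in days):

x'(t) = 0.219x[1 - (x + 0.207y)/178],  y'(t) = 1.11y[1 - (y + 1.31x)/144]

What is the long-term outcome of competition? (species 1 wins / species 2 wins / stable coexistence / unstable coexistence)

species 1 excludes species 2

Compare the nullcline intercepts: K1/α12 = 178/0.207 = 860 > K2 = 144; K2/α21 = 144/1.31 = 110 < K1 = 178.
Since the inequalities point opposite ways, species 1 can invade but species 2 cannot.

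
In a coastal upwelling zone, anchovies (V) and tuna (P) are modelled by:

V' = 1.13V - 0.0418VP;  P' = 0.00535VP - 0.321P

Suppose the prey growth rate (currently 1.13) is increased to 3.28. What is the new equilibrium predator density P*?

P* ≈ 78.5

At the interior fixed point, setting dV/dt = 0 with V > 0 fixes P* = (prey growth rate)/(VP coefficient) — independent of the other coefficients.
With the change, P* = 3.28/0.0418 = 78.5; it rises from 27.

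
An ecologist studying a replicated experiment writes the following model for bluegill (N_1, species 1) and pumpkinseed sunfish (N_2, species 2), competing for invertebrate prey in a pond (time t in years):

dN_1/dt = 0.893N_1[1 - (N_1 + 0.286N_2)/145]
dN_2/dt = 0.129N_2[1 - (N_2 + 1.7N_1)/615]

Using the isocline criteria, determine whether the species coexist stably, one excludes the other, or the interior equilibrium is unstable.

species 2 excludes species 1

Compare the nullcline intercepts: K1/α12 = 145/0.286 = 507 < K2 = 615; K2/α21 = 615/1.7 = 362 > K1 = 145.
Since the inequalities point opposite ways, species 2 can invade but species 1 cannot.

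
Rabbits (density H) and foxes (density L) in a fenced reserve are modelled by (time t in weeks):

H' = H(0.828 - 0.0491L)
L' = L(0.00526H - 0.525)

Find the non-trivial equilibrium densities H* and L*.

Set dL/dt = 0 with L > 0: 0.00526H - 0.525 = 0, so H* = 0.525/0.00526 = 99.8.
Set dH/dt = 0 with H > 0: 0.828 - 0.0491L = 0, so L* = 0.828/0.0491 = 16.9.

H* ≈ 99.8, L* ≈ 16.9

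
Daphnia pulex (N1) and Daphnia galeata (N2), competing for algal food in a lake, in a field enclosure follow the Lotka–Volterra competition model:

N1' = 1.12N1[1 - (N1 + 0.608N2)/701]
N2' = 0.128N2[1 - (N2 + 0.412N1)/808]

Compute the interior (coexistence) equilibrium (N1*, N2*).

N1* ≈ 280, N2* ≈ 693

Setting both brackets to zero gives the nullclines N1 + 0.608N2 = 701 and 0.412N1 + N2 = 808.
Substituting N2 = 808 - 0.412N1 into the first: N1(1 - 0.608·0.412) = 701 - 0.608·808.
So N1* = 210/0.75 = 280, and then N2* = 808 - 0.412·280 = 693.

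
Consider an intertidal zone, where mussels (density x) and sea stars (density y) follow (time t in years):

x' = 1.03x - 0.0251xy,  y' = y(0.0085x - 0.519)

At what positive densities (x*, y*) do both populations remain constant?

Set dy/dt = 0 with y > 0: 0.0085x - 0.519 = 0, so x* = 0.519/0.0085 = 61.1.
Set dx/dt = 0 with x > 0: 1.03 - 0.0251y = 0, so y* = 1.03/0.0251 = 41.

x* ≈ 61.1, y* ≈ 41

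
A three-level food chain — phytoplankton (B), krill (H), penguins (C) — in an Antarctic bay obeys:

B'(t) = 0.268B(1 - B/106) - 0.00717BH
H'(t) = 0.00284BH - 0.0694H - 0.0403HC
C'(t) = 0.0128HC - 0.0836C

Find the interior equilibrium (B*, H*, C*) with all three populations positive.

B* ≈ 87.5, H* ≈ 6.53, C* ≈ 4.44

From dC/dt = 0: 0.0128H* = 0.0836, so H* = 6.53.
From dB/dt = 0: 0.268(1 - B*/106) = 0.00717·6.53, giving B* = 106·(1 - 0.175) = 87.5.
From dH/dt = 0: 0.00284·87.5 - 0.0694 = 0.0403C*, so C* = 0.179/0.0403 = 4.44.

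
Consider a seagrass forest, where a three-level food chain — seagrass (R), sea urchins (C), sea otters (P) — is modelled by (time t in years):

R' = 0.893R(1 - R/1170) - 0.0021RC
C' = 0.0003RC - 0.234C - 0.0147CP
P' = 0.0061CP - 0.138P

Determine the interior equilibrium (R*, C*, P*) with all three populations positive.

R* ≈ 1110, C* ≈ 22.6, P* ≈ 6.69

From dP/dt = 0: 0.0061C* = 0.138, so C* = 22.6.
From dR/dt = 0: 0.893(1 - R*/1170) = 0.0021·22.6, giving R* = 1170·(1 - 0.0532) = 1110.
From dC/dt = 0: 0.0003·1110 - 0.234 = 0.0147P*, so P* = 0.0983/0.0147 = 6.69.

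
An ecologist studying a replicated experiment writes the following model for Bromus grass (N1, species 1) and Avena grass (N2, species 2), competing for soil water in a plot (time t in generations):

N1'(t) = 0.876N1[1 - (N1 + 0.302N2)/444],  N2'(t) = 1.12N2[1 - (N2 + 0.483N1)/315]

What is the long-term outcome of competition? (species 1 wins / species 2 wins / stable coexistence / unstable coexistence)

Compare the nullcline intercepts: K1/α12 = 444/0.302 = 1470 > K2 = 315; K2/α21 = 315/0.483 = 652 > K1 = 444.
Since both inequalities hold, each species can invade when rare, so the interior equilibrium is stable.

stable coexistence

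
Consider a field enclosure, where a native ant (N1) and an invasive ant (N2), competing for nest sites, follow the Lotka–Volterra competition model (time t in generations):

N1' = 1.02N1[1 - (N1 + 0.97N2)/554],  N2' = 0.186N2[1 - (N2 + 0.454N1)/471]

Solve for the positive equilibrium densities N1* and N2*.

N1* ≈ 174, N2* ≈ 392

Setting both brackets to zero gives the nullclines N1 + 0.97N2 = 554 and 0.454N1 + N2 = 471.
Substituting N2 = 471 - 0.454N1 into the first: N1(1 - 0.97·0.454) = 554 - 0.97·471.
So N1* = 97.1/0.56 = 174, and then N2* = 471 - 0.454·174 = 392.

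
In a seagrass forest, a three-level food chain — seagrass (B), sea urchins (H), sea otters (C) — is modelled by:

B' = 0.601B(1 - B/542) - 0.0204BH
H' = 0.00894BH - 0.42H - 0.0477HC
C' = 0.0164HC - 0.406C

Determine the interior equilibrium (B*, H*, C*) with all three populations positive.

B* ≈ 86.6, H* ≈ 24.8, C* ≈ 7.42

From dC/dt = 0: 0.0164H* = 0.406, so H* = 24.8.
From dB/dt = 0: 0.601(1 - B*/542) = 0.0204·24.8, giving B* = 542·(1 - 0.84) = 86.6.
From dH/dt = 0: 0.00894·86.6 - 0.42 = 0.0477C*, so C* = 0.354/0.0477 = 7.42.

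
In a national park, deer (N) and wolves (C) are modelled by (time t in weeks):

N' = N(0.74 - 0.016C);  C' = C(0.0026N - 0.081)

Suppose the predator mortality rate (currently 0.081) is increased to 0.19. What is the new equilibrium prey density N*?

At the interior fixed point, setting dC/dt = 0 with C > 0 fixes N* = (predator death rate)/(NC coefficient) — independent of the other coefficients.
With the change, N* = 0.19/0.0026 = 73.1; it rises from 31.2.

N* ≈ 73.1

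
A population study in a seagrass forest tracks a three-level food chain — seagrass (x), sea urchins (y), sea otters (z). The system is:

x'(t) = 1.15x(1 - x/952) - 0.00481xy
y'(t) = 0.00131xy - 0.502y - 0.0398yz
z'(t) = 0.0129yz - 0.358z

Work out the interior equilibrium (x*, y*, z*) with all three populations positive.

x* ≈ 841, y* ≈ 27.8, z* ≈ 15.1

From dz/dt = 0: 0.0129y* = 0.358, so y* = 27.8.
From dx/dt = 0: 1.15(1 - x*/952) = 0.00481·27.8, giving x* = 952·(1 - 0.116) = 841.
From dy/dt = 0: 0.00131·841 - 0.502 = 0.0398z*, so z* = 0.6/0.0398 = 15.1.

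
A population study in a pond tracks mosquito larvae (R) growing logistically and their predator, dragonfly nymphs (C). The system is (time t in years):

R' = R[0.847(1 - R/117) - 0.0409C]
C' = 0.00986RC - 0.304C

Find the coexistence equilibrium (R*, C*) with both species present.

R* ≈ 30.8, C* ≈ 15.3

From dC/dt = 0 with C > 0: 0.00986R* = 0.304, so R* = 30.8.
Substitute into dR/dt = 0: 0.847(1 - 30.8/117) = 0.0409C*.
The bracket is 0.736, giving C* = 0.624/0.0409 = 15.3.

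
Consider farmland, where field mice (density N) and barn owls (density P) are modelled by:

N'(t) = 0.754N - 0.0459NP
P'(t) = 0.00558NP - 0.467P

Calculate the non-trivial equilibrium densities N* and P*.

N* ≈ 83.7, P* ≈ 16.4

Set dP/dt = 0 with P > 0: 0.00558N - 0.467 = 0, so N* = 0.467/0.00558 = 83.7.
Set dN/dt = 0 with N > 0: 0.754 - 0.0459P = 0, so P* = 0.754/0.0459 = 16.4.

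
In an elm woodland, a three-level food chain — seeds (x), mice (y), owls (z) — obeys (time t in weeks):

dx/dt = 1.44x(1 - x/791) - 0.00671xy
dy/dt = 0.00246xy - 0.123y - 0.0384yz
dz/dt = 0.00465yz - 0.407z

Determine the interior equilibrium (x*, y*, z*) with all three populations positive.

x* ≈ 468, y* ≈ 87.5, z* ≈ 26.8

From dz/dt = 0: 0.00465y* = 0.407, so y* = 87.5.
From dx/dt = 0: 1.44(1 - x*/791) = 0.00671·87.5, giving x* = 791·(1 - 0.408) = 468.
From dy/dt = 0: 0.00246·468 - 0.123 = 0.0384z*, so z* = 1.03/0.0384 = 26.8.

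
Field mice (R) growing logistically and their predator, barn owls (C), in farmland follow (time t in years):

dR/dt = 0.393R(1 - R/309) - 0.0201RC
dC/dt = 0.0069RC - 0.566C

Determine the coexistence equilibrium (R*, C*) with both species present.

From dC/dt = 0 with C > 0: 0.0069R* = 0.566, so R* = 82.
Substitute into dR/dt = 0: 0.393(1 - 82/309) = 0.0201C*.
The bracket is 0.735, giving C* = 0.289/0.0201 = 14.4.

R* ≈ 82, C* ≈ 14.4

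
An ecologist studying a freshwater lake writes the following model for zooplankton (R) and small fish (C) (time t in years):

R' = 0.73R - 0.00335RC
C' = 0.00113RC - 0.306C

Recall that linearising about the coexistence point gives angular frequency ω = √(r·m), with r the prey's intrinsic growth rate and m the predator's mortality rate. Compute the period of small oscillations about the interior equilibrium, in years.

T ≈ 13.3 years

Here r = 0.73 and m = 0.306, so r·m = 0.223.
ω = √0.223 = 0.473 per year, hence T = 2π/ω ≈ 13.3 years.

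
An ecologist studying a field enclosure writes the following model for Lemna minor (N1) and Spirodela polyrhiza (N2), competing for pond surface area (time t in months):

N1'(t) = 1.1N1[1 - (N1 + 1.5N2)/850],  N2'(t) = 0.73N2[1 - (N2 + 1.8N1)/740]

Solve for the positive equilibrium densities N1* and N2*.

Setting both brackets to zero gives the nullclines N1 + 1.5N2 = 850 and 1.8N1 + N2 = 740.
Substituting N2 = 740 - 1.8N1 into the first: N1(1 - 1.5·1.8) = 850 - 1.5·740.
So N1* = -260/-1.7 = 153, and then N2* = 740 - 1.8·153 = 465.

N1* ≈ 153, N2* ≈ 465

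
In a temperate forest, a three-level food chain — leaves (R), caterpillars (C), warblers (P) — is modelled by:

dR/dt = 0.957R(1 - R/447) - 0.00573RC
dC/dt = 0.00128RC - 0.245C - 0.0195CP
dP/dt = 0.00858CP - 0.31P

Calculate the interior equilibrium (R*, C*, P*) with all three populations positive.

R* ≈ 350, C* ≈ 36.1, P* ≈ 10.4

From dP/dt = 0: 0.00858C* = 0.31, so C* = 36.1.
From dR/dt = 0: 0.957(1 - R*/447) = 0.00573·36.1, giving R* = 447·(1 - 0.216) = 350.
From dC/dt = 0: 0.00128·350 - 0.245 = 0.0195P*, so P* = 0.203/0.0195 = 10.4.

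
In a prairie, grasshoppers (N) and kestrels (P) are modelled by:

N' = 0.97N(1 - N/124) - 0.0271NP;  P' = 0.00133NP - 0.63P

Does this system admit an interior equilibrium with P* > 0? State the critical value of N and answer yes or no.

Threshold N = 474; K < 474, so no, the predator goes extinct.

The predator equation gives dP/dt > 0 only when N > 0.63/0.00133 = 474.
Without the predator, N → K = 124. Since 124 < 474, the predator cannot invade.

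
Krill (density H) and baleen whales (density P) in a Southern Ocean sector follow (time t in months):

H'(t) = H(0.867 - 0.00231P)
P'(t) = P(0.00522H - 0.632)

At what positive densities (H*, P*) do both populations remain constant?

H* ≈ 121, P* ≈ 375

Set dP/dt = 0 with P > 0: 0.00522H - 0.632 = 0, so H* = 0.632/0.00522 = 121.
Set dH/dt = 0 with H > 0: 0.867 - 0.00231P = 0, so P* = 0.867/0.00231 = 375.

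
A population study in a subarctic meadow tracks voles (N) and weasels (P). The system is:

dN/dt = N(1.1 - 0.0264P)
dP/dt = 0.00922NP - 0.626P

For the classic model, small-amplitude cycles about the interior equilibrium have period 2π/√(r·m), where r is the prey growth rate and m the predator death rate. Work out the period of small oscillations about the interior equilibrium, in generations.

T ≈ 7.57 generations

Here r = 1.1 and m = 0.626, so r·m = 0.689.
ω = √0.689 = 0.83 per generation, hence T = 2π/ω ≈ 7.57 generations.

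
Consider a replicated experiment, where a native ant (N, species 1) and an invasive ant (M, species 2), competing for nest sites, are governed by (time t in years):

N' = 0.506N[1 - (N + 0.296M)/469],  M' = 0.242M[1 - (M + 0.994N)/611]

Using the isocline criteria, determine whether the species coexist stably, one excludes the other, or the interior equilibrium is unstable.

Compare the nullcline intercepts: K1/α12 = 469/0.296 = 1580 > K2 = 611; K2/α21 = 611/0.994 = 615 > K1 = 469.
Since both inequalities hold, each species can invade when rare, so the interior equilibrium is stable.

stable coexistence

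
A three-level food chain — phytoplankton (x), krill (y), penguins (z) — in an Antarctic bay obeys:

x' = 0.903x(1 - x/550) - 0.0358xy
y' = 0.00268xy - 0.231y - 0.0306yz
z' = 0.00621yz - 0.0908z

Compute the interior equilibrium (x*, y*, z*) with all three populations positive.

From dz/dt = 0: 0.00621y* = 0.0908, so y* = 14.6.
From dx/dt = 0: 0.903(1 - x*/550) = 0.0358·14.6, giving x* = 550·(1 - 0.58) = 231.
From dy/dt = 0: 0.00268·231 - 0.231 = 0.0306z*, so z* = 0.389/0.0306 = 12.7.

x* ≈ 231, y* ≈ 14.6, z* ≈ 12.7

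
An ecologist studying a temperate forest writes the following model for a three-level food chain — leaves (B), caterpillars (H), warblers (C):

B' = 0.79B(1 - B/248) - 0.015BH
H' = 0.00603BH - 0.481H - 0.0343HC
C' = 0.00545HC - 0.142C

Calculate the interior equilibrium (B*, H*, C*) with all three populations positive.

B* ≈ 125, H* ≈ 26.1, C* ≈ 8.01

From dC/dt = 0: 0.00545H* = 0.142, so H* = 26.1.
From dB/dt = 0: 0.79(1 - B*/248) = 0.015·26.1, giving B* = 248·(1 - 0.495) = 125.
From dH/dt = 0: 0.00603·125 - 0.481 = 0.0343C*, so C* = 0.275/0.0343 = 8.01.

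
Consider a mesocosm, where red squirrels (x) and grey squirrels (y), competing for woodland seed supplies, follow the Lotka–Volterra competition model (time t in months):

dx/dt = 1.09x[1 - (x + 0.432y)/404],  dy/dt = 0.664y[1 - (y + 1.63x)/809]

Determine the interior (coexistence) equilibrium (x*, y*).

Setting both brackets to zero gives the nullclines x + 0.432y = 404 and 1.63x + y = 809.
Substituting y = 809 - 1.63x into the first: x(1 - 0.432·1.63) = 404 - 0.432·809.
So x* = 54.5/0.296 = 184, and then y* = 809 - 1.63·184 = 509.

x* ≈ 184, y* ≈ 509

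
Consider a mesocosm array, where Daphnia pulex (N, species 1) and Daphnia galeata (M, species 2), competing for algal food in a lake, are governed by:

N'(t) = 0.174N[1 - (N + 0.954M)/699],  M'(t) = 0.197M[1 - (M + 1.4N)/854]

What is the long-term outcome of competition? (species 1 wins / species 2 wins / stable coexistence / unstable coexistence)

unstable coexistence (outcome depends on initial conditions)

Compare the nullcline intercepts: K1/α12 = 699/0.954 = 733 < K2 = 854; K2/α21 = 854/1.4 = 610 < K1 = 699.
Since both are reversed, neither can invade when rare; the interior point is a saddle.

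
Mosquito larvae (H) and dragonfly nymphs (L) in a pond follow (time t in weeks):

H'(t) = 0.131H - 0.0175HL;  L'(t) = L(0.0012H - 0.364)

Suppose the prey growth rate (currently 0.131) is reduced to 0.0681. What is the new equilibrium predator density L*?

L* ≈ 3.89

At the interior fixed point, setting dH/dt = 0 with H > 0 fixes L* = (prey growth rate)/(HL coefficient) — independent of the other coefficients.
With the change, L* = 0.0681/0.0175 = 3.89; it falls from 7.49.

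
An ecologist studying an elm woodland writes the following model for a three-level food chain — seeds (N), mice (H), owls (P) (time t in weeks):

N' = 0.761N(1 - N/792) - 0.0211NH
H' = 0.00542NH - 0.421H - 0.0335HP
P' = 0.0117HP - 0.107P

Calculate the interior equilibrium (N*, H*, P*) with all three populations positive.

N* ≈ 591, H* ≈ 9.15, P* ≈ 83.1

From dP/dt = 0: 0.0117H* = 0.107, so H* = 9.15.
From dN/dt = 0: 0.761(1 - N*/792) = 0.0211·9.15, giving N* = 792·(1 - 0.254) = 591.
From dH/dt = 0: 0.00542·591 - 0.421 = 0.0335P*, so P* = 2.78/0.0335 = 83.1.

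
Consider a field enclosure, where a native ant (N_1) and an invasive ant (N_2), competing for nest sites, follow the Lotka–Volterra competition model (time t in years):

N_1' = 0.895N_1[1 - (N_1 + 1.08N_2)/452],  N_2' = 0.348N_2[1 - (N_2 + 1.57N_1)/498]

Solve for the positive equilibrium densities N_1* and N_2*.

N_1* ≈ 123, N_2* ≈ 304

Setting both brackets to zero gives the nullclines N_1 + 1.08N_2 = 452 and 1.57N_1 + N_2 = 498.
Substituting N_2 = 498 - 1.57N_1 into the first: N_1(1 - 1.08·1.57) = 452 - 1.08·498.
So N_1* = -85.8/-0.696 = 123, and then N_2* = 498 - 1.57·123 = 304.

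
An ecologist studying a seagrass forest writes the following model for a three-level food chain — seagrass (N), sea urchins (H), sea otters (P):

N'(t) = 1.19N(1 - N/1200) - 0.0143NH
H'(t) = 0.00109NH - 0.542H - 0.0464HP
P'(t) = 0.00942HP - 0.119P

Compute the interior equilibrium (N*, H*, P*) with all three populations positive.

From dP/dt = 0: 0.00942H* = 0.119, so H* = 12.6.
From dN/dt = 0: 1.19(1 - N*/1200) = 0.0143·12.6, giving N* = 1200·(1 - 0.152) = 1020.
From dH/dt = 0: 0.00109·1020 - 0.542 = 0.0464P*, so P* = 0.567/0.0464 = 12.2.

N* ≈ 1020, H* ≈ 12.6, P* ≈ 12.2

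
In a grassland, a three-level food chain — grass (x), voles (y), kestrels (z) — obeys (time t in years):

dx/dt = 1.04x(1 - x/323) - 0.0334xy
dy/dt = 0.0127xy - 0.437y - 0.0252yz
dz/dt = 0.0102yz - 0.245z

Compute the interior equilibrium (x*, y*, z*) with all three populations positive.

x* ≈ 73.8, y* ≈ 24, z* ≈ 19.9

From dz/dt = 0: 0.0102y* = 0.245, so y* = 24.
From dx/dt = 0: 1.04(1 - x*/323) = 0.0334·24, giving x* = 323·(1 - 0.771) = 73.8.
From dy/dt = 0: 0.0127·73.8 - 0.437 = 0.0252z*, so z* = 0.501/0.0252 = 19.9.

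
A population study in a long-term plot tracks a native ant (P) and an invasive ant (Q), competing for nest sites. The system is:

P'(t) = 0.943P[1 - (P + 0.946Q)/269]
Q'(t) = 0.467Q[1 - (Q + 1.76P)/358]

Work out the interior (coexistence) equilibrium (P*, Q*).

Setting both brackets to zero gives the nullclines P + 0.946Q = 269 and 1.76P + Q = 358.
Substituting Q = 358 - 1.76P into the first: P(1 - 0.946·1.76) = 269 - 0.946·358.
So P* = -69.7/-0.665 = 105, and then Q* = 358 - 1.76·105 = 174.

P* ≈ 105, Q* ≈ 174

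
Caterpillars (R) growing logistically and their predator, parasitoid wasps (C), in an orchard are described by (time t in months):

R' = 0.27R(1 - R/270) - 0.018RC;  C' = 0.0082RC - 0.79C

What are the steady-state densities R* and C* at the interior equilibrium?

R* ≈ 96.3, C* ≈ 9.65

From dC/dt = 0 with C > 0: 0.0082R* = 0.79, so R* = 96.3.
Substitute into dR/dt = 0: 0.27(1 - 96.3/270) = 0.018C*.
The bracket is 0.643, giving C* = 0.174/0.018 = 9.65.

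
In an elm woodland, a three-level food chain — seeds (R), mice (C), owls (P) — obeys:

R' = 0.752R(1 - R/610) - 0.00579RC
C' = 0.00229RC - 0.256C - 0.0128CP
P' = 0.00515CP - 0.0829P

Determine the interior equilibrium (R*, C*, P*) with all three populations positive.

From dP/dt = 0: 0.00515C* = 0.0829, so C* = 16.1.
From dR/dt = 0: 0.752(1 - R*/610) = 0.00579·16.1, giving R* = 610·(1 - 0.124) = 534.
From dC/dt = 0: 0.00229·534 - 0.256 = 0.0128P*, so P* = 0.968/0.0128 = 75.6.

R* ≈ 534, C* ≈ 16.1, P* ≈ 75.6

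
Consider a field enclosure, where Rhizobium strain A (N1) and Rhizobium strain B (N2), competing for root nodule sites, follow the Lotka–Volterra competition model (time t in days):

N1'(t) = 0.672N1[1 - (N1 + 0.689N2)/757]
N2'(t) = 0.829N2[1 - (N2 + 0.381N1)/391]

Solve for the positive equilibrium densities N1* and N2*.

Setting both brackets to zero gives the nullclines N1 + 0.689N2 = 757 and 0.381N1 + N2 = 391.
Substituting N2 = 391 - 0.381N1 into the first: N1(1 - 0.689·0.381) = 757 - 0.689·391.
So N1* = 488/0.737 = 661, and then N2* = 391 - 0.381·661 = 139.

N1* ≈ 661, N2* ≈ 139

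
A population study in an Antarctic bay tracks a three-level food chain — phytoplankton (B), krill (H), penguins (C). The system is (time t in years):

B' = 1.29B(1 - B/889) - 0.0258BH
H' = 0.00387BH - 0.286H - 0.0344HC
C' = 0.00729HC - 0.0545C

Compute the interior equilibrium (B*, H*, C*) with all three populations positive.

B* ≈ 756, H* ≈ 7.48, C* ≈ 76.7

From dC/dt = 0: 0.00729H* = 0.0545, so H* = 7.48.
From dB/dt = 0: 1.29(1 - B*/889) = 0.0258·7.48, giving B* = 889·(1 - 0.15) = 756.
From dH/dt = 0: 0.00387·756 - 0.286 = 0.0344C*, so C* = 2.64/0.0344 = 76.7.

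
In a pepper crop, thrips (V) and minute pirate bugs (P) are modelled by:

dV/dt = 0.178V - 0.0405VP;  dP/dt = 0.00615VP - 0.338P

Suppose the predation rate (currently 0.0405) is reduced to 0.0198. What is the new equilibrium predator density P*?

At the interior fixed point, setting dV/dt = 0 with V > 0 fixes P* = (prey growth rate)/(VP coefficient) — independent of the other coefficients.
With the change, P* = 0.178/0.0198 = 8.99; it rises from 4.4.

P* ≈ 8.99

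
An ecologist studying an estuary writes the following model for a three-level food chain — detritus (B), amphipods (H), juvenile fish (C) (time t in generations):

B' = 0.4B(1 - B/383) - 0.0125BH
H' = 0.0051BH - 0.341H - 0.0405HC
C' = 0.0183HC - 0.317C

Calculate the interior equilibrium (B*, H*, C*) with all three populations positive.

B* ≈ 176, H* ≈ 17.3, C* ≈ 13.7

From dC/dt = 0: 0.0183H* = 0.317, so H* = 17.3.
From dB/dt = 0: 0.4(1 - B*/383) = 0.0125·17.3, giving B* = 383·(1 - 0.541) = 176.
From dH/dt = 0: 0.0051·176 - 0.341 = 0.0405C*, so C* = 0.555/0.0405 = 13.7.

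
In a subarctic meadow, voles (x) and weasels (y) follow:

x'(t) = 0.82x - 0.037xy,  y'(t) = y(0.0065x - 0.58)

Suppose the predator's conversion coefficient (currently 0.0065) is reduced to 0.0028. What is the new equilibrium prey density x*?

x* ≈ 207

At the interior fixed point, setting dy/dt = 0 with y > 0 fixes x* = (predator death rate)/(xy coefficient) — independent of the other coefficients.
With the change, x* = 0.58/0.0028 = 207; it rises from 89.2.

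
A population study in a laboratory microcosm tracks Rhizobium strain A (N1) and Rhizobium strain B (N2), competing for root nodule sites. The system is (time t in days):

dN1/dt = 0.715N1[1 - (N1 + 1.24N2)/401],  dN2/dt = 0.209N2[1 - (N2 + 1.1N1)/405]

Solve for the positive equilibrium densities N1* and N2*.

N1* ≈ 278, N2* ≈ 99.2

Setting both brackets to zero gives the nullclines N1 + 1.24N2 = 401 and 1.1N1 + N2 = 405.
Substituting N2 = 405 - 1.1N1 into the first: N1(1 - 1.24·1.1) = 401 - 1.24·405.
So N1* = -101/-0.364 = 278, and then N2* = 405 - 1.1·278 = 99.2.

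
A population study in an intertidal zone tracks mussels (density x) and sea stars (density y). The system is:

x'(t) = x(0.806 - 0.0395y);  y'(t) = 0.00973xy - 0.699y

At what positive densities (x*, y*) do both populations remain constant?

x* ≈ 71.8, y* ≈ 20.4

Set dy/dt = 0 with y > 0: 0.00973x - 0.699 = 0, so x* = 0.699/0.00973 = 71.8.
Set dx/dt = 0 with x > 0: 0.806 - 0.0395y = 0, so y* = 0.806/0.0395 = 20.4.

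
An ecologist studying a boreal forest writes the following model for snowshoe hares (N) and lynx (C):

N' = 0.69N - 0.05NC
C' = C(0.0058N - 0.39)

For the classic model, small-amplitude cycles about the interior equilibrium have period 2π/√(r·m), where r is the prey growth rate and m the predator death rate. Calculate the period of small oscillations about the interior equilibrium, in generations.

Here r = 0.69 and m = 0.39, so r·m = 0.269.
ω = √0.269 = 0.519 per generation, hence T = 2π/ω ≈ 12.1 generations.

T ≈ 12.1 generations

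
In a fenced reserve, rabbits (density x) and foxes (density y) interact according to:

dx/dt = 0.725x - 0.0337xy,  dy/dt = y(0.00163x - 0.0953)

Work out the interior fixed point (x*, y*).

x* ≈ 58.5, y* ≈ 21.5

Set dy/dt = 0 with y > 0: 0.00163x - 0.0953 = 0, so x* = 0.0953/0.00163 = 58.5.
Set dx/dt = 0 with x > 0: 0.725 - 0.0337y = 0, so y* = 0.725/0.0337 = 21.5.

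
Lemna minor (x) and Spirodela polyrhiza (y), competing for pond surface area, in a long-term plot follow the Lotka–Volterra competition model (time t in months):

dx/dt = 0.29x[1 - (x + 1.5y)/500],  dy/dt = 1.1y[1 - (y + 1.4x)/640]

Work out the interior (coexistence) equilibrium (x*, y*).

x* ≈ 418, y* ≈ 54.5

Setting both brackets to zero gives the nullclines x + 1.5y = 500 and 1.4x + y = 640.
Substituting y = 640 - 1.4x into the first: x(1 - 1.5·1.4) = 500 - 1.5·640.
So x* = -460/-1.1 = 418, and then y* = 640 - 1.4·418 = 54.5.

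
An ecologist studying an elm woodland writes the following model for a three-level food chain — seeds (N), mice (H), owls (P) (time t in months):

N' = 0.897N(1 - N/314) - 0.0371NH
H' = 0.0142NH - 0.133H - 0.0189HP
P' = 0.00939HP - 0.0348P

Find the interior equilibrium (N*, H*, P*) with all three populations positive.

From dP/dt = 0: 0.00939H* = 0.0348, so H* = 3.71.
From dN/dt = 0: 0.897(1 - N*/314) = 0.0371·3.71, giving N* = 314·(1 - 0.153) = 266.
From dH/dt = 0: 0.0142·266 - 0.133 = 0.0189P*, so P* = 3.64/0.0189 = 193.

N* ≈ 266, H* ≈ 3.71, P* ≈ 193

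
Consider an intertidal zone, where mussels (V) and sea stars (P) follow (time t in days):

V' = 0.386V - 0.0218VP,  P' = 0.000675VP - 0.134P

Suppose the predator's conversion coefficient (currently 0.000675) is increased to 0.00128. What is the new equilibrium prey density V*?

V* ≈ 105

At the interior fixed point, setting dP/dt = 0 with P > 0 fixes V* = (predator death rate)/(VP coefficient) — independent of the other coefficients.
With the change, V* = 0.134/0.00128 = 105; it falls from 199.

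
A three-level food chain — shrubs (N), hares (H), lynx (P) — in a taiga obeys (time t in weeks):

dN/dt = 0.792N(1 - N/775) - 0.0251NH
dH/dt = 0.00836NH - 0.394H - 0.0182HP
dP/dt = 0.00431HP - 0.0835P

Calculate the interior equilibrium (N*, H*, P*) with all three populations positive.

From dP/dt = 0: 0.00431H* = 0.0835, so H* = 19.4.
From dN/dt = 0: 0.792(1 - N*/775) = 0.0251·19.4, giving N* = 775·(1 - 0.614) = 299.
From dH/dt = 0: 0.00836·299 - 0.394 = 0.0182P*, so P* = 2.11/0.0182 = 116.

N* ≈ 299, H* ≈ 19.4, P* ≈ 116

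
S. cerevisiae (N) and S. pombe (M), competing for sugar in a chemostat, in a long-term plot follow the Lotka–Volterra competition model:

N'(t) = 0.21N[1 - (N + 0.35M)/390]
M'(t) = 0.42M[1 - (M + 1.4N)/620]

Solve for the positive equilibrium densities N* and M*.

N* ≈ 339, M* ≈ 145

Setting both brackets to zero gives the nullclines N + 0.35M = 390 and 1.4N + M = 620.
Substituting M = 620 - 1.4N into the first: N(1 - 0.35·1.4) = 390 - 0.35·620.
So N* = 173/0.51 = 339, and then M* = 620 - 1.4·339 = 145.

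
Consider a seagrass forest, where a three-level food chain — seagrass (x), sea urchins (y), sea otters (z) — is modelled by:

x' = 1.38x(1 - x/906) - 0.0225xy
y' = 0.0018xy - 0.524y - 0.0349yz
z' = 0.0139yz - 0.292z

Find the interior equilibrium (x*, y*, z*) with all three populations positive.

From dz/dt = 0: 0.0139y* = 0.292, so y* = 21.
From dx/dt = 0: 1.38(1 - x*/906) = 0.0225·21, giving x* = 906·(1 - 0.343) = 596.
From dy/dt = 0: 0.0018·596 - 0.524 = 0.0349z*, so z* = 0.548/0.0349 = 15.7.

x* ≈ 596, y* ≈ 21, z* ≈ 15.7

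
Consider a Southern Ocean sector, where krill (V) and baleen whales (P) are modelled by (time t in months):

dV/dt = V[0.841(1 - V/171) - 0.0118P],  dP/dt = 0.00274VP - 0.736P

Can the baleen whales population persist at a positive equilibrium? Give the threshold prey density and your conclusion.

Threshold V = 269; K < 269, so no, the predator goes extinct.

The predator equation gives dP/dt > 0 only when V > 0.736/0.00274 = 269.
Without the predator, V → K = 171. Since 171 < 269, the predator cannot invade.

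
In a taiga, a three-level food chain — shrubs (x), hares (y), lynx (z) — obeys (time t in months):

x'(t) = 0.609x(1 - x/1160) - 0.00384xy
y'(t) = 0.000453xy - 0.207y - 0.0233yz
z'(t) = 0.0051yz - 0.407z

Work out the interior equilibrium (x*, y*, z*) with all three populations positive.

x* ≈ 576, y* ≈ 79.8, z* ≈ 2.32

From dz/dt = 0: 0.0051y* = 0.407, so y* = 79.8.
From dx/dt = 0: 0.609(1 - x*/1160) = 0.00384·79.8, giving x* = 1160·(1 - 0.503) = 576.
From dy/dt = 0: 0.000453·576 - 0.207 = 0.0233z*, so z* = 0.0541/0.0233 = 2.32.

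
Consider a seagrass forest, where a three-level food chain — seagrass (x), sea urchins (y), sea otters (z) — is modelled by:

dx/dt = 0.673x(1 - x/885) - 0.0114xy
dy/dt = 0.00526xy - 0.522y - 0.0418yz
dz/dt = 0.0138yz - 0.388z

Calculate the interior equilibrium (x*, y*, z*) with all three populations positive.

x* ≈ 464, y* ≈ 28.1, z* ≈ 45.8

From dz/dt = 0: 0.0138y* = 0.388, so y* = 28.1.
From dx/dt = 0: 0.673(1 - x*/885) = 0.0114·28.1, giving x* = 885·(1 - 0.476) = 464.
From dy/dt = 0: 0.00526·464 - 0.522 = 0.0418z*, so z* = 1.92/0.0418 = 45.8.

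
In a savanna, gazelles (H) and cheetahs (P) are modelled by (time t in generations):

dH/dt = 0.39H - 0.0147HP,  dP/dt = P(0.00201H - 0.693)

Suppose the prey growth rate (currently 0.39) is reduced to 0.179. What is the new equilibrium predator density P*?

P* ≈ 12.2

At the interior fixed point, setting dH/dt = 0 with H > 0 fixes P* = (prey growth rate)/(HP coefficient) — independent of the other coefficients.
With the change, P* = 0.179/0.0147 = 12.2; it falls from 26.5.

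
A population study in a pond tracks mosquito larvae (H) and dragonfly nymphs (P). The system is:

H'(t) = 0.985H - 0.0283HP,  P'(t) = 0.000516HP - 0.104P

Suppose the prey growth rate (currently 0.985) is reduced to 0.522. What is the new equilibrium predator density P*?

At the interior fixed point, setting dH/dt = 0 with H > 0 fixes P* = (prey growth rate)/(HP coefficient) — independent of the other coefficients.
With the change, P* = 0.522/0.0283 = 18.4; it falls from 34.8.

P* ≈ 18.4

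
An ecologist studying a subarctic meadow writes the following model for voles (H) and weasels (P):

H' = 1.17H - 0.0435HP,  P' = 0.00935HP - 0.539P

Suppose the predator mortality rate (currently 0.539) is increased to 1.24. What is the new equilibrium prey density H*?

H* ≈ 133

At the interior fixed point, setting dP/dt = 0 with P > 0 fixes H* = (predator death rate)/(HP coefficient) — independent of the other coefficients.
With the change, H* = 1.24/0.00935 = 133; it rises from 57.6.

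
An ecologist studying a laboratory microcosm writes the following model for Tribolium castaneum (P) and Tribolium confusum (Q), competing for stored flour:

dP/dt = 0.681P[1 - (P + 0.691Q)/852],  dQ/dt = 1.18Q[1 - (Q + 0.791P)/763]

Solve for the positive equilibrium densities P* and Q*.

P* ≈ 716, Q* ≈ 196

Setting both brackets to zero gives the nullclines P + 0.691Q = 852 and 0.791P + Q = 763.
Substituting Q = 763 - 0.791P into the first: P(1 - 0.691·0.791) = 852 - 0.691·763.
So P* = 325/0.453 = 716, and then Q* = 763 - 0.791·716 = 196.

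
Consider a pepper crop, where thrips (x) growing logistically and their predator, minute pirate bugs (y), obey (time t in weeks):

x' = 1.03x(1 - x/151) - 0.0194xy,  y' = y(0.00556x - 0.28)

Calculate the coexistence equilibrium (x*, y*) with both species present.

From dy/dt = 0 with y > 0: 0.00556x* = 0.28, so x* = 50.4.
Substitute into dx/dt = 0: 1.03(1 - 50.4/151) = 0.0194y*.
The bracket is 0.666, giving y* = 0.686/0.0194 = 35.4.

x* ≈ 50.4, y* ≈ 35.4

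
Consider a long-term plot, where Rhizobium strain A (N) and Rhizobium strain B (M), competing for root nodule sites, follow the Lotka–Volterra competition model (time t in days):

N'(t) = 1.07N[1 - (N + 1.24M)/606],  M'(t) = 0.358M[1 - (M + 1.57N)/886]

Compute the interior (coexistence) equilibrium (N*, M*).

Setting both brackets to zero gives the nullclines N + 1.24M = 606 and 1.57N + M = 886.
Substituting M = 886 - 1.57N into the first: N(1 - 1.24·1.57) = 606 - 1.24·886.
So N* = -493/-0.947 = 520, and then M* = 886 - 1.57·520 = 69.1.

N* ≈ 520, M* ≈ 69.1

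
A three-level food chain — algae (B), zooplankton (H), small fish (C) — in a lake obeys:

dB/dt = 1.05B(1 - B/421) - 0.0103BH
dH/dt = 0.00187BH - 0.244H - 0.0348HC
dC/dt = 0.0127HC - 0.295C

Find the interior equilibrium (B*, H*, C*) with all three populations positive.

From dC/dt = 0: 0.0127H* = 0.295, so H* = 23.2.
From dB/dt = 0: 1.05(1 - B*/421) = 0.0103·23.2, giving B* = 421·(1 - 0.228) = 325.
From dH/dt = 0: 0.00187·325 - 0.244 = 0.0348C*, so C* = 0.364/0.0348 = 10.5.

B* ≈ 325, H* ≈ 23.2, C* ≈ 10.5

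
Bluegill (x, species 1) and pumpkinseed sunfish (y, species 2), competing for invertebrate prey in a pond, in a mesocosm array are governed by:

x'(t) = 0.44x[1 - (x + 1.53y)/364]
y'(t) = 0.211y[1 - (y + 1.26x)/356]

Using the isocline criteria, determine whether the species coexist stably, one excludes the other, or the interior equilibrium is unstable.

unstable coexistence (outcome depends on initial conditions)

Compare the nullcline intercepts: K1/α12 = 364/1.53 = 238 < K2 = 356; K2/α21 = 356/1.26 = 283 < K1 = 364.
Since both are reversed, neither can invade when rare; the interior point is a saddle.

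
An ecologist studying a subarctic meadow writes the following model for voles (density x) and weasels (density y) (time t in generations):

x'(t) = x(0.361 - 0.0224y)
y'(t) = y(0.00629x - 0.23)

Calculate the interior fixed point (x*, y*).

Set dy/dt = 0 with y > 0: 0.00629x - 0.23 = 0, so x* = 0.23/0.00629 = 36.6.
Set dx/dt = 0 with x > 0: 0.361 - 0.0224y = 0, so y* = 0.361/0.0224 = 16.1.

x* ≈ 36.6, y* ≈ 16.1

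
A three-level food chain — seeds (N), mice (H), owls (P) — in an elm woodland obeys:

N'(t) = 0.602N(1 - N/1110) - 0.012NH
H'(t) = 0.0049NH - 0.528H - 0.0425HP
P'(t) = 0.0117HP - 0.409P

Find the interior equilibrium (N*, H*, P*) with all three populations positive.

From dP/dt = 0: 0.0117H* = 0.409, so H* = 35.
From dN/dt = 0: 0.602(1 - N*/1110) = 0.012·35, giving N* = 1110·(1 - 0.697) = 337.
From dH/dt = 0: 0.0049·337 - 0.528 = 0.0425P*, so P* = 1.12/0.0425 = 26.4.

N* ≈ 337, H* ≈ 35, P* ≈ 26.4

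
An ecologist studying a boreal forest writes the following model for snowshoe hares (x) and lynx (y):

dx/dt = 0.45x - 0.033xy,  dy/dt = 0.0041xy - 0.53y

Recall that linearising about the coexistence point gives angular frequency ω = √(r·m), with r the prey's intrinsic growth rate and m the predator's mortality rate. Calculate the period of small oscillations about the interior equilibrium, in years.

T ≈ 12.9 years

Here r = 0.45 and m = 0.53, so r·m = 0.239.
ω = √0.239 = 0.488 per year, hence T = 2π/ω ≈ 12.9 years.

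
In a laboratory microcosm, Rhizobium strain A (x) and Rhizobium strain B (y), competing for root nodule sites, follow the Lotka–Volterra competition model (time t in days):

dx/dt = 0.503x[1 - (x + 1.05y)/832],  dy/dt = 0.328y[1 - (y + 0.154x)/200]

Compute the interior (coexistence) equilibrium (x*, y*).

x* ≈ 742, y* ≈ 85.7

Setting both brackets to zero gives the nullclines x + 1.05y = 832 and 0.154x + y = 200.
Substituting y = 200 - 0.154x into the first: x(1 - 1.05·0.154) = 832 - 1.05·200.
So x* = 622/0.838 = 742, and then y* = 200 - 0.154·742 = 85.7.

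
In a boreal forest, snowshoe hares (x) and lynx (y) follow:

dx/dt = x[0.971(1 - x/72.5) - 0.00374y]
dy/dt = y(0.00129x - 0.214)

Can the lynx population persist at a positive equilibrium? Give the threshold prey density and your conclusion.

The predator equation gives dy/dt > 0 only when x > 0.214/0.00129 = 166.
Without the predator, x → K = 72.5. Since 72.5 < 166, the predator cannot invade.

Threshold x = 166; K < 166, so no, the predator goes extinct.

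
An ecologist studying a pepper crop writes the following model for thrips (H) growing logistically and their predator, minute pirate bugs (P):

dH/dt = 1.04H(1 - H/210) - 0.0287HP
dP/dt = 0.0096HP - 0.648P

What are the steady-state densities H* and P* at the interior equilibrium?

H* ≈ 67.5, P* ≈ 24.6

From dP/dt = 0 with P > 0: 0.0096H* = 0.648, so H* = 67.5.
Substitute into dH/dt = 0: 1.04(1 - 67.5/210) = 0.0287P*.
The bracket is 0.679, giving P* = 0.706/0.0287 = 24.6.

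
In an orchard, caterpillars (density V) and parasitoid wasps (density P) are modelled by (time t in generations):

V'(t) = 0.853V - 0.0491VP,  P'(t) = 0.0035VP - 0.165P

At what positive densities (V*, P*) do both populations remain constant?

V* ≈ 47.1, P* ≈ 17.4

Set dP/dt = 0 with P > 0: 0.0035V - 0.165 = 0, so V* = 0.165/0.0035 = 47.1.
Set dV/dt = 0 with V > 0: 0.853 - 0.0491P = 0, so P* = 0.853/0.0491 = 17.4.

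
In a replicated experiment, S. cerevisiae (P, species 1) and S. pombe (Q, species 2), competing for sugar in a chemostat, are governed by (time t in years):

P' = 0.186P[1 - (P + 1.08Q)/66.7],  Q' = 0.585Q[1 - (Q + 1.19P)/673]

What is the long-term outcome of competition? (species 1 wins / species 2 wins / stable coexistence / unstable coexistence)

Compare the nullcline intercepts: K1/α12 = 66.7/1.08 = 61.8 < K2 = 673; K2/α21 = 673/1.19 = 566 > K1 = 66.7.
Since the inequalities point opposite ways, species 2 can invade but species 1 cannot.

species 2 excludes species 1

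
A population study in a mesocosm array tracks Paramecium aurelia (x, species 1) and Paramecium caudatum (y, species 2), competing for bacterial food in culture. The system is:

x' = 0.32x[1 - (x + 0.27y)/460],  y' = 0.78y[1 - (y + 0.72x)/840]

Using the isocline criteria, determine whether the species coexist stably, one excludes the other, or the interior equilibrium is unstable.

Compare the nullcline intercepts: K1/α12 = 460/0.27 = 1700 > K2 = 840; K2/α21 = 840/0.72 = 1170 > K1 = 460.
Since both inequalities hold, each species can invade when rare, so the interior equilibrium is stable.

stable coexistence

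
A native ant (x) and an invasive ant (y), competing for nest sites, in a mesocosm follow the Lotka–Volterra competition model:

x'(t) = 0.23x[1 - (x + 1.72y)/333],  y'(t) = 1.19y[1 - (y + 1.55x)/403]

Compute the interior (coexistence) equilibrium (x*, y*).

Setting both brackets to zero gives the nullclines x + 1.72y = 333 and 1.55x + y = 403.
Substituting y = 403 - 1.55x into the first: x(1 - 1.72·1.55) = 333 - 1.72·403.
So x* = -360/-1.67 = 216, and then y* = 403 - 1.55·216 = 67.9.

x* ≈ 216, y* ≈ 67.9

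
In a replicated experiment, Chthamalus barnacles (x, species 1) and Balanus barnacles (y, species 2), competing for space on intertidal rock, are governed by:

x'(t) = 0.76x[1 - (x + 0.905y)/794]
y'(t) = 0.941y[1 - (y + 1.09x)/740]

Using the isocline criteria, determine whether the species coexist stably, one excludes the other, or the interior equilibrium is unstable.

Compare the nullcline intercepts: K1/α12 = 794/0.905 = 877 > K2 = 740; K2/α21 = 740/1.09 = 679 < K1 = 794.
Since the inequalities point opposite ways, species 1 can invade but species 2 cannot.

species 1 excludes species 2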